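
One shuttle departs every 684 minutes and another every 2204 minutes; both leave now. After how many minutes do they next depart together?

gcd first: 2204 = 3·684 + 152; 684 = 4·152 + 76; 152 = 2·76 + 0 → gcd = 76
lcm = 684·2204/gcd = 1507536/76 = 19836

19836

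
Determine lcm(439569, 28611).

4835259

439569 = 3² · 13² · 17²; 28611 = 3² · 11 · 17²
max exponents: 3² · 11 · 13² · 17² = 4835259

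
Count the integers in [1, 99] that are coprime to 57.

Prime factors of 57: 3, 19. Count integers ≤ 99 divisible by none of them.
By inclusion–exclusion: 99 − ⌊99/3⌋ − ⌊99/19⌋ + ⌊99/57⌋ = 62.

62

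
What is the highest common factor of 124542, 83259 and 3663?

99

gcd(124542, 83259): 124542 = 1·83259 + 41283; 83259 = 2·41283 + 693; 41283 = 59·693 + 396; 693 = 1·396 + 297; 396 = 1·297 + 99; 297 = 3·99 + 0 → 99
gcd(99, 3663): 3663 = 37·99 + 0 → 99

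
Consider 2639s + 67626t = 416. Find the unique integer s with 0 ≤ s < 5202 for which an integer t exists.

3844

Reduce mod 67626: 2639s ≡ 416 (mod 67626). With g = gcd(2639, 67626) = 13 dividing 416, divide through: 203s ≡ 32 (mod 5202).
Since gcd(203, 5202) = 1, s ≡ 32·(203)⁻¹ ≡ 3844 (mod 5202). Smallest non-negative: 3844.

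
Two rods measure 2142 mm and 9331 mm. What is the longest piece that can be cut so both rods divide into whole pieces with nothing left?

Euclid: 9331 = 4·2142 + 763; 2142 = 2·763 + 616; 763 = 1·616 + 147; 616 = 4·147 + 28; 147 = 5·28 + 7; 28 = 4·7 + 0. Last nonzero remainder: 7.

7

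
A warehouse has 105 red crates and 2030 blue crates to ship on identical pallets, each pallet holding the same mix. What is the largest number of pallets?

35

Euclid: 2030 = 19·105 + 35; 105 = 3·35 + 0. Last nonzero remainder: 35.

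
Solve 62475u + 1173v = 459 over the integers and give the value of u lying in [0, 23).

13

Reduce mod 1173: 62475u ≡ 459 (mod 1173). With g = gcd(62475, 1173) = 51 dividing 459, divide through: 1225u ≡ 9 (mod 23).
Since gcd(1225, 23) = 1, u ≡ 9·(1225)⁻¹ ≡ 13 (mod 23). Smallest non-negative: 13.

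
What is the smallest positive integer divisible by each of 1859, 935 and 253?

1859 = 11 · 13²; 935 = 5 · 11 · 17; 253 = 11 · 23
lcm takes max exponent of each prime: 5 · 11 · 13² · 17 · 23 = 3634345

3634345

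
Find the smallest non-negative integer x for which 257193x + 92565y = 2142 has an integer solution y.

Euclid: 257193 = 2·92565 + 72063; 92565 = 1·72063 + 20502; 72063 = 3·20502 + 10557; 20502 = 1·10557 + 9945; 10557 = 1·9945 + 612; 9945 = 16·612 + 153; 612 = 4·153 + 0 → gcd = 153; 2142 = 153·14.
Back-substitution yields 257193·(-149) + 92565·(414) = 153, so one solution is x = -149·14 = -2086, y = 414·14 = 5796.
Solutions in x differ by 92565/153 = 605; the one in [0, 605) is -2086 mod 605 = 334.

334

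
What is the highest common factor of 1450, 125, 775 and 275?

gcd(1450, 125): 1450 = 11·125 + 75; 125 = 1·75 + 50; 75 = 1·50 + 25; 50 = 2·25 + 0 → 25
gcd(25, 775): 775 = 31·25 + 0 → 25
gcd(25, 275): 275 = 11·25 + 0 → 25

25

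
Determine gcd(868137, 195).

3

Euclid: 868137 = 4451·195 + 192; 195 = 1·192 + 3; 192 = 64·3 + 0. Last nonzero remainder: 3.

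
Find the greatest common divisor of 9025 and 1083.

361

Euclid: 9025 = 8·1083 + 361; 1083 = 3·361 + 0. Last nonzero remainder: 361.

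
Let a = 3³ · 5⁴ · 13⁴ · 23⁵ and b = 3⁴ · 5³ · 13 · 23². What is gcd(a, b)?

23209875

min exponent per shared prime: 3³ · 5³ · 13 · 23² = 23209875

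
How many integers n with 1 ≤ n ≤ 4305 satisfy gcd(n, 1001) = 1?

Prime factors of 1001: 7, 11, 13. Count integers ≤ 4305 divisible by none of them.
By inclusion–exclusion: 4305 − ⌊4305/7⌋ − ⌊4305/11⌋ − ⌊4305/13⌋ + ⌊4305/77⌋ + ⌊4305/91⌋ + ⌊4305/143⌋ − ⌊4305/1001⌋ = 3096.

3096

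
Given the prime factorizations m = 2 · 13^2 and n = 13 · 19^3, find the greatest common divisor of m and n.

13

min exponent per shared prime: 13 = 13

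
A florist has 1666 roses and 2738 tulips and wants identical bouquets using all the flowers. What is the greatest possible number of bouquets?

2

1666 = 2 · 7² · 17
2738 = 2 · 37²
Common: 2 = 2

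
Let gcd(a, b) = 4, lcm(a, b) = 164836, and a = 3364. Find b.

a·b = gcd·lcm = 4·164836 = 659344, so b = 659344/3364 = 196.

196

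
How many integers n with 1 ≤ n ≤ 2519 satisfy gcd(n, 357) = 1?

1355

357 = 3·7·17. Inclusion–exclusion on these primes:
2519 − ⌊2519/3⌋ − ⌊2519/7⌋ − ⌊2519/17⌋ + ⌊2519/21⌋ + ⌊2519/51⌋ + ⌊2519/119⌋ − ⌊2519/357⌋ = 1355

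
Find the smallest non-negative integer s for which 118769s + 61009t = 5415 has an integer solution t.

111

Reduce mod 61009: 118769s ≡ 5415 (mod 61009). With g = gcd(118769, 61009) = 361 dividing 5415, divide through: 329s ≡ 15 (mod 169).
Since gcd(329, 169) = 1, s ≡ 15·(329)⁻¹ ≡ 111 (mod 169). Smallest non-negative: 111.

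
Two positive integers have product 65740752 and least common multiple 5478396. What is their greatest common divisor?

From gcd × lcm = uv: gcd = 65740752 / 5478396 = 12.

12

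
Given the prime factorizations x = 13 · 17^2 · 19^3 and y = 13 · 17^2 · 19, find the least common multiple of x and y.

max exponent per prime: 13 · 17^2 · 19^3 = 25769263

25769263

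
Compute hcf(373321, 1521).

373321 = 13² · 47²
1521 = 3² · 13²
Common: 13² = 169

169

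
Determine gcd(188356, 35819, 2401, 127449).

49

gcd(188356, 35819): 188356 = 5·35819 + 9261; 35819 = 3·9261 + 8036; 9261 = 1·8036 + 1225; 8036 = 6·1225 + 686; 1225 = 1·686 + 539; 686 = 1·539 + 147; 539 = 3·147 + 98; 147 = 1·98 + 49; 98 = 2·49 + 0 → 49
gcd(49, 2401): 2401 = 49·49 + 0 → 49
gcd(49, 127449): 127449 = 2601·49 + 0 → 49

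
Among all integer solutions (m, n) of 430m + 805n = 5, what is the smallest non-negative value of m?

Reduce mod 805: 430m ≡ 5 (mod 805). With g = gcd(430, 805) = 5 dividing 5, divide through: 86m ≡ 1 (mod 161).
Since gcd(86, 161) = 1, m ≡ 1·(86)⁻¹ ≡ 88 (mod 161). Smallest non-negative: 88.

88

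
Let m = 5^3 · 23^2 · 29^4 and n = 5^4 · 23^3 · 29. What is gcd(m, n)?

1917625

min exponent per shared prime: 5^3 · 23^2 · 29 = 1917625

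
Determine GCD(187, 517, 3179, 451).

11

gcd(187, 517): 517 = 2·187 + 143; 187 = 1·143 + 44; 143 = 3·44 + 11; 44 = 4·11 + 0 → 11
gcd(11, 3179): 3179 = 289·11 + 0 → 11
gcd(11, 451): 451 = 41·11 + 0 → 11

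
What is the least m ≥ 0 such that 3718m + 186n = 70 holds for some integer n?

58

gcd(3718, 186) = 2 (Euclid: 3718 = 19·186 + 184; 186 = 1·184 + 2; 184 = 92·2 + 0), and 2 | 70.
Extended Euclid: 3718·(-1) + 186·(20) = 2. Scale by 35: m₀ = -35.
General solution m = m₀ + 93t; reducing mod 93 gives m = 58 (and n = -1159).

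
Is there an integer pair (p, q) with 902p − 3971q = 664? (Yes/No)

No

gcd(902, 3971): 3971 = 4·902 + 363; 902 = 2·363 + 176; 363 = 2·176 + 11; 176 = 16·11 + 0 → 11
11 does not divide 664, so a solution does not exist.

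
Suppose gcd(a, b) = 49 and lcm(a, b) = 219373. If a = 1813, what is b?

5929

Using ab = gcd(a,b)·lcm(a,b) = 49·219373 = 10749277, we get b = 10749277/1813 = 5929.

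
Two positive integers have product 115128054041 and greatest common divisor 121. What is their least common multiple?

Since gcd(p,q)·lcm(p,q) = pq, lcm = 115128054041/121 = 951471521.

951471521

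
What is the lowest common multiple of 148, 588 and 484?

2632476

lcm(148, 588) = 148·588/gcd = 87024/4 = 21756
lcm(21756, 484) = 21756·484/gcd = 10529904/4 = 2632476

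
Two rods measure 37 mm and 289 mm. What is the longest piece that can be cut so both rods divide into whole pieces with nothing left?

Euclid: 289 = 7·37 + 30; 37 = 1·30 + 7; 30 = 4·7 + 2; 7 = 3·2 + 1; 2 = 2·1 + 0. Last nonzero remainder: 1.

1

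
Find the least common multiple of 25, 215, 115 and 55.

271975

lcm(25, 215) = 25·215/gcd = 5375/5 = 1075
lcm(1075, 115) = 1075·115/gcd = 123625/5 = 24725
lcm(24725, 55) = 24725·55/gcd = 1359875/5 = 271975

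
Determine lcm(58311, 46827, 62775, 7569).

58311 = 3² · 11 · 19 · 31; 46827 = 3² · 11² · 43; 62775 = 3⁴ · 5² · 31; 7569 = 3² · 29²
lcm takes max exponent of each prime: 3⁴ · 5² · 11² · 19 · 29² · 31 · 43 = 5219034215175

5219034215175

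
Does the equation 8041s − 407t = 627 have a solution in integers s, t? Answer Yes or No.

By Bézout, 8041s − 407t = 627 has integer solutions iff gcd(8041, 407) | 627.
Euclid: 8041 = 19·407 + 308; 407 = 1·308 + 99; 308 = 3·99 + 11; 99 = 9·11 + 0. gcd = 11; 627 mod 11 = 0. Yes.

Yes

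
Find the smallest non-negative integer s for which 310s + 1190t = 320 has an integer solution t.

97

gcd(310, 1190) = 10 (Euclid: 1190 = 3·310 + 260; 310 = 1·260 + 50; 260 = 5·50 + 10; 50 = 5·10 + 0), and 10 | 320.
Extended Euclid: 310·(-23) + 1190·(6) = 10. Scale by 32: s₀ = -736.
General solution s = s₀ + 119k; reducing mod 119 gives s = 97 (and t = -25).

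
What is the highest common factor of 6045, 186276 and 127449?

gcd(6045, 186276): 186276 = 30·6045 + 4926; 6045 = 1·4926 + 1119; 4926 = 4·1119 + 450; 1119 = 2·450 + 219; 450 = 2·219 + 12; 219 = 18·12 + 3; 12 = 4·3 + 0 → 3
gcd(3, 127449): 127449 = 42483·3 + 0 → 3

3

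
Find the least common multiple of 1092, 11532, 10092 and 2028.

lcm(1092, 11532) = 1092·11532/gcd = 12592944/12 = 1049412
lcm(1049412, 10092) = 1049412·10092/gcd = 10590665904/12 = 882555492
lcm(882555492, 2028) = 882555492·2028/gcd = 1789822537776/156 = 11473221396

11473221396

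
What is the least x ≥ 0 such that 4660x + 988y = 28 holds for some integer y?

74

Euclid: 4660 = 4·988 + 708; 988 = 1·708 + 280; 708 = 2·280 + 148; 280 = 1·148 + 132; 148 = 1·132 + 16; 132 = 8·16 + 4; 16 = 4·4 + 0 → gcd = 4; 28 = 4·7.
Back-substitution yields 4660·(-60) + 988·(283) = 4, so one solution is x = -60·7 = -420, y = 283·7 = 1981.
Solutions in x differ by 988/4 = 247; the one in [0, 247) is -420 mod 247 = 74.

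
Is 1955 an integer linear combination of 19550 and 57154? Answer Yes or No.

No

gcd(19550, 57154): 57154 = 2·19550 + 18054; 19550 = 1·18054 + 1496; 18054 = 12·1496 + 102; 1496 = 14·102 + 68; 102 = 1·68 + 34; 68 = 2·34 + 0 → 34
34 does not divide 1955, so a solution does not exist.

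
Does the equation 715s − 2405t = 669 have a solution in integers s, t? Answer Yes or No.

No

By Bézout, 715s − 2405t = 669 has integer solutions iff gcd(715, 2405) | 669.
Euclid: 2405 = 3·715 + 260; 715 = 2·260 + 195; 260 = 1·195 + 65; 195 = 3·65 + 0. gcd = 65; 669 mod 65 = 19. No.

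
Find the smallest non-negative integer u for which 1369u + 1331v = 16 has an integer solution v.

Reduce mod 1331: 1369u ≡ 16 (mod 1331). With g = gcd(1369, 1331) = 1 dividing 16, divide through: 1369u ≡ 16 (mod 1331).
Since gcd(1369, 1331) = 1, u ≡ 16·(1369)⁻¹ ≡ 771 (mod 1331). Smallest non-negative: 771.

771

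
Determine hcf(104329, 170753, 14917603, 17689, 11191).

361

gcd(104329, 170753): 170753 = 1·104329 + 66424; 104329 = 1·66424 + 37905; 66424 = 1·37905 + 28519; 37905 = 1·28519 + 9386; 28519 = 3·9386 + 361; 9386 = 26·361 + 0 → 361
gcd(361, 14917603): 14917603 = 41323·361 + 0 → 361
gcd(361, 17689): 17689 = 49·361 + 0 → 361
gcd(361, 11191): 11191 = 31·361 + 0 → 361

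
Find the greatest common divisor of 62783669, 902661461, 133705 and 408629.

gcd(62783669, 902661461): 902661461 = 14·62783669 + 23690095; 62783669 = 2·23690095 + 15403479; 23690095 = 1·15403479 + 8286616; 15403479 = 1·8286616 + 7116863; 8286616 = 1·7116863 + 1169753; 7116863 = 6·1169753 + 98345; 1169753 = 11·98345 + 87958; 98345 = 1·87958 + 10387; 87958 = 8·10387 + 4862; 10387 = 2·4862 + 663; 4862 = 7·663 + 221; 663 = 3·221 + 0 → 221
gcd(221, 133705): 133705 = 605·221 + 0 → 221
gcd(221, 408629): 408629 = 1849·221 + 0 → 221

221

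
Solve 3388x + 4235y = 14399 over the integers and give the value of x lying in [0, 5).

3

Reduce mod 4235: 3388x ≡ 14399 (mod 4235). With g = gcd(3388, 4235) = 847 dividing 14399, divide through: 4x ≡ 17 (mod 5).
Since gcd(4, 5) = 1, x ≡ 17·(4)⁻¹ ≡ 3 (mod 5). Smallest non-negative: 3.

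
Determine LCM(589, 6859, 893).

589 = 19 · 31; 6859 = 19³; 893 = 19 · 47
lcm takes max exponent of each prime: 19³ · 31 · 47 = 9993563

9993563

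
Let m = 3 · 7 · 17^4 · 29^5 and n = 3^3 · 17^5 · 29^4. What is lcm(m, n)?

max exponent per prime: 3^3 · 7 · 17^5 · 29^5 = 5504227813795977

5504227813795977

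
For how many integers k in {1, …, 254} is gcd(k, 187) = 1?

218

Prime factors of 187: 11, 17. Count integers ≤ 254 divisible by none of them.
By inclusion–exclusion: 254 − ⌊254/11⌋ − ⌊254/17⌋ + ⌊254/187⌋ = 218.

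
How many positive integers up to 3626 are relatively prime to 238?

1462

Prime factors of 238: 2, 7, 17. Count integers ≤ 3626 divisible by none of them.
By inclusion–exclusion: 3626 − ⌊3626/2⌋ − ⌊3626/7⌋ − ⌊3626/17⌋ + ⌊3626/14⌋ + ⌊3626/34⌋ + ⌊3626/119⌋ − ⌊3626/238⌋ = 1462.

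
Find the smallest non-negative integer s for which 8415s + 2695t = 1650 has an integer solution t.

5

Reduce mod 2695: 8415s ≡ 1650 (mod 2695). With g = gcd(8415, 2695) = 55 dividing 1650, divide through: 153s ≡ 30 (mod 49).
Since gcd(153, 49) = 1, s ≡ 30·(153)⁻¹ ≡ 5 (mod 49). Smallest non-negative: 5.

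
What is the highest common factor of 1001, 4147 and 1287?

1001 = 7 · 11 · 13; 4147 = 11 · 13 · 29; 1287 = 3² · 11 · 13
gcd takes min exponent of each prime: 11 · 13 = 143

143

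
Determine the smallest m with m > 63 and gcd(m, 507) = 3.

66

gcd(m, 507) = 3 forces 3 | m; write m = 3s. Then gcd(3s, 3·169) = 3·gcd(s, 169), so need gcd(s, 169) = 1.
3s > 63 gives s ≥ 22. The least s ≥ 22 coprime to 169 is 22, so m = 3·22 = 66.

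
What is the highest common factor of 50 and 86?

50 = 2 · 5²
86 = 2 · 43
Common: 2 = 2

2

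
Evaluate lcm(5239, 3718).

115258

gcd first: 5239 = 1·3718 + 1521; 3718 = 2·1521 + 676; 1521 = 2·676 + 169; 676 = 4·169 + 0 → gcd = 169
lcm = 5239·3718/gcd = 19478602/169 = 115258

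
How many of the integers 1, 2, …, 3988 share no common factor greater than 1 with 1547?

1547 = 7·13·17. Inclusion–exclusion on these primes:
3988 − ⌊3988/7⌋ − ⌊3988/13⌋ − ⌊3988/17⌋ + ⌊3988/91⌋ + ⌊3988/119⌋ + ⌊3988/221⌋ − ⌊3988/1547⌋ = 2971

2971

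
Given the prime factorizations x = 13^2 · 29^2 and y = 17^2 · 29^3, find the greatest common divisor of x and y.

841

min exponent per shared prime: 29^2 = 841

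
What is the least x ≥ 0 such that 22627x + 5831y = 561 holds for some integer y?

292

Euclid: 22627 = 3·5831 + 5134; 5831 = 1·5134 + 697; 5134 = 7·697 + 255; 697 = 2·255 + 187; 255 = 1·187 + 68; 187 = 2·68 + 51; 68 = 1·51 + 17; 51 = 3·17 + 0 → gcd = 17; 561 = 17·33.
Back-substitution yields 22627·(92) + 5831·(-357) = 17, so one solution is x = 92·33 = 3036, y = -357·33 = -11781.
Solutions in x differ by 5831/17 = 343; the one in [0, 343) is 3036 mod 343 = 292.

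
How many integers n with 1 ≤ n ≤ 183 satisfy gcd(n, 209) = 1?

158

Prime factors of 209: 11, 19. Count integers ≤ 183 divisible by none of them.
By inclusion–exclusion: 183 − ⌊183/11⌋ − ⌊183/19⌋ + ⌊183/209⌋ = 158.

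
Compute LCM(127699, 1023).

gcd first: 127699 = 124·1023 + 847; 1023 = 1·847 + 176; 847 = 4·176 + 143; 176 = 1·143 + 33; 143 = 4·33 + 11; 33 = 3·11 + 0 → gcd = 11
lcm = 127699·1023/gcd = 130636077/11 = 11876007

11876007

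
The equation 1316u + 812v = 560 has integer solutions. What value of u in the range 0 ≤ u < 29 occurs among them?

gcd(1316, 812) = 28 (Euclid: 1316 = 1·812 + 504; 812 = 1·504 + 308; 504 = 1·308 + 196; 308 = 1·196 + 112; 196 = 1·112 + 84; 112 = 1·84 + 28; 84 = 3·28 + 0), and 28 | 560.
Extended Euclid: 1316·(-8) + 812·(13) = 28. Scale by 20: u₀ = -160.
General solution u = u₀ + 29t; reducing mod 29 gives u = 14 (and v = -22).

14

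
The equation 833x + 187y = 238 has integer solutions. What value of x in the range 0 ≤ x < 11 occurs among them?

gcd(833, 187) = 17 (Euclid: 833 = 4·187 + 85; 187 = 2·85 + 17; 85 = 5·17 + 0), and 17 | 238.
Extended Euclid: 833·(-2) + 187·(9) = 17. Scale by 14: x₀ = -28.
General solution x = x₀ + 11t; reducing mod 11 gives x = 5 (and y = -21).

5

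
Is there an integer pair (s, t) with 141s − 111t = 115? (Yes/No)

By Bézout, 141s − 111t = 115 has integer solutions iff gcd(141, 111) | 115.
Euclid: 141 = 1·111 + 30; 111 = 3·30 + 21; 30 = 1·21 + 9; 21 = 2·9 + 3; 9 = 3·3 + 0. gcd = 3; 115 mod 3 = 1. No.

No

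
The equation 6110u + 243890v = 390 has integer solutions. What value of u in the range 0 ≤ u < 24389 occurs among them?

Reduce mod 243890: 6110u ≡ 390 (mod 243890). With g = gcd(6110, 243890) = 10 dividing 390, divide through: 611u ≡ 39 (mod 24389).
Since gcd(611, 24389) = 1, u ≡ 39·(611)⁻¹ ≡ 18681 (mod 24389). Smallest non-negative: 18681.

18681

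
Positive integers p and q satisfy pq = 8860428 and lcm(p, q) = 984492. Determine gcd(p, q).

9

gcd·lcm = product, so gcd = 8860428/984492 = 9.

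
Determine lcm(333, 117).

4329

333 = 3² · 37; 117 = 3² · 13
max exponents: 3² · 13 · 37 = 4329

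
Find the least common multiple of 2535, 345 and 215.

2535 = 3 · 5 · 13²; 345 = 3 · 5 · 23; 215 = 5 · 43
lcm takes max exponent of each prime: 3 · 5 · 13² · 23 · 43 = 2507115

2507115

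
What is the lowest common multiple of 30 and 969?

30 = 2 · 3 · 5; 969 = 3 · 17 · 19
max exponents: 2 · 3 · 5 · 17 · 19 = 9690

9690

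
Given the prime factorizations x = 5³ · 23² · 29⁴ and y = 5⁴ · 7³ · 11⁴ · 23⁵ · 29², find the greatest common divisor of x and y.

min exponent per shared prime: 5³ · 23² · 29² = 55611125

55611125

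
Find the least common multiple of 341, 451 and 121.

153791

341 = 11 · 31; 451 = 11 · 41; 121 = 11²
lcm takes max exponent of each prime: 11² · 31 · 41 = 153791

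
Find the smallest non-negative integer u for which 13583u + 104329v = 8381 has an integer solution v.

208

Reduce mod 104329: 13583u ≡ 8381 (mod 104329). With g = gcd(13583, 104329) = 289 dividing 8381, divide through: 47u ≡ 29 (mod 361).
Since gcd(47, 361) = 1, u ≡ 29·(47)⁻¹ ≡ 208 (mod 361). Smallest non-negative: 208.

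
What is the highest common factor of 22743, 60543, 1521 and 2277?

gcd(22743, 60543): 60543 = 2·22743 + 15057; 22743 = 1·15057 + 7686; 15057 = 1·7686 + 7371; 7686 = 1·7371 + 315; 7371 = 23·315 + 126; 315 = 2·126 + 63; 126 = 2·63 + 0 → 63
gcd(63, 1521): 1521 = 24·63 + 9; 63 = 7·9 + 0 → 9
gcd(9, 2277): 2277 = 253·9 + 0 → 9

9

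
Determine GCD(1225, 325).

1225 = 5² · 7²
325 = 5² · 13
Common: 5² = 25

25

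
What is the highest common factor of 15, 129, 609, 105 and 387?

15 = 3 · 5; 129 = 3 · 43; 609 = 3 · 7 · 29; 105 = 3 · 5 · 7; 387 = 3² · 43
gcd takes min exponent of each prime: 3 = 3

3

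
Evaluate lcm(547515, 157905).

547515 = 3² · 5 · 23³; 157905 = 3² · 5 · 11² · 29
max exponents: 3² · 5 · 11² · 23³ · 29 = 1921230135

1921230135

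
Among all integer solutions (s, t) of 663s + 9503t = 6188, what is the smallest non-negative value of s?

38

Reduce mod 9503: 663s ≡ 6188 (mod 9503). With g = gcd(663, 9503) = 221 dividing 6188, divide through: 3s ≡ 28 (mod 43).
Since gcd(3, 43) = 1, s ≡ 28·(3)⁻¹ ≡ 38 (mod 43). Smallest non-negative: 38.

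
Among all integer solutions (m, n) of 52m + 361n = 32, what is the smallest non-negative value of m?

Euclid: 361 = 6·52 + 49; 52 = 1·49 + 3; 49 = 16·3 + 1; 3 = 3·1 + 0 → gcd = 1; 32 = 1·32.
Back-substitution yields 52·(-118) + 361·(17) = 1, so one solution is m = -118·32 = -3776, n = 17·32 = 544.
Solutions in m differ by 361/1 = 361; the one in [0, 361) is -3776 mod 361 = 195.

195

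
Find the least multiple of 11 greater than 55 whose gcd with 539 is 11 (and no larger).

66

gcd(k, 539) = 11 forces 11 | k; write k = 11s. Then gcd(11s, 11·49) = 11·gcd(s, 49), so need gcd(s, 49) = 1.
11s > 55 gives s ≥ 6. The least s ≥ 6 coprime to 49 is 6, so k = 11·6 = 66.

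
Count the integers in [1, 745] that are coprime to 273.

394

273 = 3·7·13. Inclusion–exclusion on these primes:
745 − ⌊745/3⌋ − ⌊745/7⌋ − ⌊745/13⌋ + ⌊745/21⌋ + ⌊745/39⌋ + ⌊745/91⌋ − ⌊745/273⌋ = 394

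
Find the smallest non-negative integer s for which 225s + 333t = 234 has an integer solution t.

gcd(225, 333) = 9 (Euclid: 333 = 1·225 + 108; 225 = 2·108 + 9; 108 = 12·9 + 0), and 9 | 234.
Extended Euclid: 225·(3) + 333·(-2) = 9. Scale by 26: s₀ = 78.
General solution s = s₀ + 37k; reducing mod 37 gives s = 4 (and t = -2).

4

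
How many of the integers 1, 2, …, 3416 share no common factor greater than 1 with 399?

Prime factors of 399: 3, 7, 19. Count integers ≤ 3416 divisible by none of them.
By inclusion–exclusion: 3416 − ⌊3416/3⌋ − ⌊3416/7⌋ − ⌊3416/19⌋ + ⌊3416/21⌋ + ⌊3416/57⌋ + ⌊3416/133⌋ − ⌊3416/399⌋ = 1849.

1849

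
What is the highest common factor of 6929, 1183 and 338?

169

6929 = 13² · 41; 1183 = 7 · 13²; 338 = 2 · 13²
gcd takes min exponent of each prime: 13² = 169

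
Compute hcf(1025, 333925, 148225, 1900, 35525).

25

gcd(1025, 333925): 333925 = 325·1025 + 800; 1025 = 1·800 + 225; 800 = 3·225 + 125; 225 = 1·125 + 100; 125 = 1·100 + 25; 100 = 4·25 + 0 → 25
gcd(25, 148225): 148225 = 5929·25 + 0 → 25
gcd(25, 1900): 1900 = 76·25 + 0 → 25
gcd(25, 35525): 35525 = 1421·25 + 0 → 25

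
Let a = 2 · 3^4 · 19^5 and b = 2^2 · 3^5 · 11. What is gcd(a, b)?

162

min exponent per shared prime: 2 · 3^4 = 162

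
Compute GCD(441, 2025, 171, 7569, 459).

9

gcd(441, 2025): 2025 = 4·441 + 261; 441 = 1·261 + 180; 261 = 1·180 + 81; 180 = 2·81 + 18; 81 = 4·18 + 9; 18 = 2·9 + 0 → 9
gcd(9, 171): 171 = 19·9 + 0 → 9
gcd(9, 7569): 7569 = 841·9 + 0 → 9
gcd(9, 459): 459 = 51·9 + 0 → 9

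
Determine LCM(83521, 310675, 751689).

808065675

83521 = 17⁴; 310675 = 5² · 17² · 43; 751689 = 3² · 17⁴
lcm takes max exponent of each prime: 3² · 5² · 17⁴ · 43 = 808065675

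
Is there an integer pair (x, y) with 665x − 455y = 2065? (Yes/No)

Yes

gcd(665, 455): 665 = 1·455 + 210; 455 = 2·210 + 35; 210 = 6·35 + 0 → 35
35 divides 2065, so a solution exists.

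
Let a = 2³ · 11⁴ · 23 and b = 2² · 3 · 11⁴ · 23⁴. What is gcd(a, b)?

min exponent per shared prime: 2² · 11⁴ · 23 = 1346972

1346972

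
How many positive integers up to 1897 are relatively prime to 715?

715 = 5·11·13. Inclusion–exclusion on these primes:
1897 − ⌊1897/5⌋ − ⌊1897/11⌋ − ⌊1897/13⌋ + ⌊1897/55⌋ + ⌊1897/65⌋ + ⌊1897/143⌋ − ⌊1897/715⌋ = 1275

1275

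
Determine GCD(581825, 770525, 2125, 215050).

581825 = 5² · 17 · 37²; 770525 = 5² · 7² · 17 · 37; 2125 = 5³ · 17; 215050 = 2 · 5² · 11 · 17 · 23
gcd takes min exponent of each prime: 5² · 17 = 425

425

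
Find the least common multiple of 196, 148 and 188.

196 = 2² · 7²; 148 = 2² · 37; 188 = 2² · 47
lcm takes max exponent of each prime: 2² · 7² · 37 · 47 = 340844

340844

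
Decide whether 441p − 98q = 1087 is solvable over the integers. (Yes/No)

By Bézout, 441p − 98q = 1087 has integer solutions iff gcd(441, 98) | 1087.
Euclid: 441 = 4·98 + 49; 98 = 2·49 + 0. gcd = 49; 1087 mod 49 = 9. No.

No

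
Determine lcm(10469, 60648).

gcd first: 60648 = 5·10469 + 8303; 10469 = 1·8303 + 2166; 8303 = 3·2166 + 1805; 2166 = 1·1805 + 361; 1805 = 5·361 + 0 → gcd = 361
lcm = 10469·60648/gcd = 634923912/361 = 1758792

1758792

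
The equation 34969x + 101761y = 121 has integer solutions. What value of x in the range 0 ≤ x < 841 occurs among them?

gcd(34969, 101761) = 121 (Euclid: 101761 = 2·34969 + 31823; 34969 = 1·31823 + 3146; 31823 = 10·3146 + 363; 3146 = 8·363 + 242; 363 = 1·242 + 121; 242 = 2·121 + 0), and 121 | 121.
Extended Euclid: 34969·(-291) + 101761·(100) = 121. Scale by 1: x₀ = -291.
General solution x = x₀ + 841t; reducing mod 841 gives x = 550 (and y = -189).

550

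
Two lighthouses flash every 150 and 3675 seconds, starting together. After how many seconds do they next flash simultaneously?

7350

150 = 2 · 3 · 5²; 3675 = 3 · 5² · 7²
max exponents: 2 · 3 · 5² · 7² = 7350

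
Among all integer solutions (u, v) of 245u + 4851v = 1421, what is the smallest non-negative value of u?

85

gcd(245, 4851) = 49 (Euclid: 4851 = 19·245 + 196; 245 = 1·196 + 49; 196 = 4·49 + 0), and 49 | 1421.
Extended Euclid: 245·(20) + 4851·(-1) = 49. Scale by 29: u₀ = 580.
General solution u = u₀ + 99t; reducing mod 99 gives u = 85 (and v = -4).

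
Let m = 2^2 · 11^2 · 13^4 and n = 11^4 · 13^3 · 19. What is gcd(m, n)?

min exponent per shared prime: 11^2 · 13^3 = 265837

265837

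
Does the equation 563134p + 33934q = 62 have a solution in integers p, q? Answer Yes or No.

Yes

gcd(563134, 33934): 563134 = 16·33934 + 20190; 33934 = 1·20190 + 13744; 20190 = 1·13744 + 6446; 13744 = 2·6446 + 852; 6446 = 7·852 + 482; 852 = 1·482 + 370; 482 = 1·370 + 112; 370 = 3·112 + 34; 112 = 3·34 + 10; 34 = 3·10 + 4; 10 = 2·4 + 2; 4 = 2·2 + 0 → 2
2 divides 62, so a solution exists.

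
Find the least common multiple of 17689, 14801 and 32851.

17689 = 7² · 19²; 14801 = 19² · 41; 32851 = 7 · 13 · 19²
lcm takes max exponent of each prime: 7² · 13 · 19² · 41 = 9428237

9428237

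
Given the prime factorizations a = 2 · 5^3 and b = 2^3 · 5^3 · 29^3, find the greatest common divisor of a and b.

min exponent per shared prime: 2 · 5^3 = 250

250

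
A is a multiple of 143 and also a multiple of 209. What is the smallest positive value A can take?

gcd first: 209 = 1·143 + 66; 143 = 2·66 + 11; 66 = 6·11 + 0 → gcd = 11
lcm = 143·209/gcd = 29887/11 = 2717

2717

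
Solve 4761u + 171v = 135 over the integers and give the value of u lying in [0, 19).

14

Euclid: 4761 = 27·171 + 144; 171 = 1·144 + 27; 144 = 5·27 + 9; 27 = 3·9 + 0 → gcd = 9; 135 = 9·15.
Back-substitution yields 4761·(6) + 171·(-167) = 9, so one solution is u = 6·15 = 90, v = -167·15 = -2505.
Solutions in u differ by 171/9 = 19; the one in [0, 19) is 90 mod 19 = 14.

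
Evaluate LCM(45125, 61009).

gcd first: 61009 = 1·45125 + 15884; 45125 = 2·15884 + 13357; 15884 = 1·13357 + 2527; 13357 = 5·2527 + 722; 2527 = 3·722 + 361; 722 = 2·361 + 0 → gcd = 361
lcm = 45125·61009/gcd = 2753031125/361 = 7626125

7626125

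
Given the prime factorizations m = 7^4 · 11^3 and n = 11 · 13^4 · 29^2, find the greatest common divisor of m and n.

min exponent per shared prime: 11 = 11

11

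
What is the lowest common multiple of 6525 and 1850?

gcd first: 6525 = 3·1850 + 975; 1850 = 1·975 + 875; 975 = 1·875 + 100; 875 = 8·100 + 75; 100 = 1·75 + 25; 75 = 3·25 + 0 → gcd = 25
lcm = 6525·1850/gcd = 12071250/25 = 482850

482850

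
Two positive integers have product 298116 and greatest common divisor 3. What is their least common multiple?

gcd·lcm = product, so lcm = 298116/3 = 99372.

99372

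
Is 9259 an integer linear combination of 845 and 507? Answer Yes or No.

gcd(845, 507): 845 = 1·507 + 338; 507 = 1·338 + 169; 338 = 2·169 + 0 → 169
169 does not divide 9259, so a solution does not exist.

No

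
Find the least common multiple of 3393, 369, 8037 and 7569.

3602609361

3393 = 3² · 13 · 29; 369 = 3² · 41; 8037 = 3² · 19 · 47; 7569 = 3² · 29²
lcm takes max exponent of each prime: 3² · 13 · 19 · 29² · 41 · 47 = 3602609361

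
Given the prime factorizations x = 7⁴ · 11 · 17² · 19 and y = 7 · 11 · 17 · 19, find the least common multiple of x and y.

145022801

max exponent per prime: 7⁴ · 11 · 17² · 19 = 145022801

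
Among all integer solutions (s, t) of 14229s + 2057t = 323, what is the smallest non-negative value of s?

Reduce mod 2057: 14229s ≡ 323 (mod 2057). With g = gcd(14229, 2057) = 17 dividing 323, divide through: 837s ≡ 19 (mod 121).
Since gcd(837, 121) = 1, s ≡ 19·(837)⁻¹ ≡ 107 (mod 121). Smallest non-negative: 107.

107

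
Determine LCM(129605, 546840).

289278360

129605 = 5 · 7² · 23²; 546840 = 2³ · 3² · 5 · 7² · 31
max exponents: 2³ · 3² · 5 · 7² · 23² · 31 = 289278360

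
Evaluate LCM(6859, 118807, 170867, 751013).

lcm(6859, 118807) = 6859·118807/gcd = 814897213/19 = 42889327
lcm(42889327, 170867) = 42889327·170867/gcd = 7328370636509/19 = 385703717711
lcm(385703717711, 751013) = 385703717711·751013/gcd = 289668506149291243/19 = 15245710849962697

15245710849962697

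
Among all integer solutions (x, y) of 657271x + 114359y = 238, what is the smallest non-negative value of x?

2534

Euclid: 657271 = 5·114359 + 85476; 114359 = 1·85476 + 28883; 85476 = 2·28883 + 27710; 28883 = 1·27710 + 1173; 27710 = 23·1173 + 731; 1173 = 1·731 + 442; 731 = 1·442 + 289; 442 = 1·289 + 153; 289 = 1·153 + 136; 153 = 1·136 + 17; 136 = 8·17 + 0 → gcd = 17; 238 = 17·14.
Back-substitution yields 657271·(-780) + 114359·(4483) = 17, so one solution is x = -780·14 = -10920, y = 4483·14 = 62762.
Solutions in x differ by 114359/17 = 6727; the one in [0, 6727) is -10920 mod 6727 = 2534.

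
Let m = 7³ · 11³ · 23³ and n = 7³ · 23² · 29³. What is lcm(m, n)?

135472042061279

max exponent per prime: 7³ · 11³ · 23³ · 29³ = 135472042061279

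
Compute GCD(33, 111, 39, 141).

gcd(33, 111): 111 = 3·33 + 12; 33 = 2·12 + 9; 12 = 1·9 + 3; 9 = 3·3 + 0 → 3
gcd(3, 39): 39 = 13·3 + 0 → 3
gcd(3, 141): 141 = 47·3 + 0 → 3

3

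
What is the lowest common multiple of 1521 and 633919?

gcd first: 633919 = 416·1521 + 1183; 1521 = 1·1183 + 338; 1183 = 3·338 + 169; 338 = 2·169 + 0 → gcd = 169
lcm = 1521·633919/gcd = 964190799/169 = 5705271

5705271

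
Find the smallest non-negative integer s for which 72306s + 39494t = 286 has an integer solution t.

Reduce mod 39494: 72306s ≡ 286 (mod 39494). With g = gcd(72306, 39494) = 26 dividing 286, divide through: 2781s ≡ 11 (mod 1519).
Since gcd(2781, 1519) = 1, s ≡ 11·(2781)⁻¹ ≡ 1318 (mod 1519). Smallest non-negative: 1318.

1318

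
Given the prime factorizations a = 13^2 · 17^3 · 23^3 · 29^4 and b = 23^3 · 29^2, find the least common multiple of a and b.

7145110809324319

max exponent per prime: 13^2 · 17^3 · 23^3 · 29^4 = 7145110809324319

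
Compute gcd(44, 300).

4

44 = 2² · 11
300 = 2² · 3 · 5²
Common: 2² = 4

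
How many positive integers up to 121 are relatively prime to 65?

65 = 5·13. Inclusion–exclusion on these primes:
121 − ⌊121/5⌋ − ⌊121/13⌋ + ⌊121/65⌋ = 89

89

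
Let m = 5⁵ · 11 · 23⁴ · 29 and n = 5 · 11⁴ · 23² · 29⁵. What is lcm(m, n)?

262616552528284590625

max exponent per prime: 5⁵ · 11⁴ · 23⁴ · 29⁵ = 262616552528284590625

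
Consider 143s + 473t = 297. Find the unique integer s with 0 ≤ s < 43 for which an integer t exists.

Reduce mod 473: 143s ≡ 297 (mod 473). With g = gcd(143, 473) = 11 dividing 297, divide through: 13s ≡ 27 (mod 43).
Since gcd(13, 43) = 1, s ≡ 27·(13)⁻¹ ≡ 12 (mod 43). Smallest non-negative: 12.

12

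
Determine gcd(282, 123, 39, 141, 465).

3

gcd(282, 123): 282 = 2·123 + 36; 123 = 3·36 + 15; 36 = 2·15 + 6; 15 = 2·6 + 3; 6 = 2·3 + 0 → 3
gcd(3, 39): 39 = 13·3 + 0 → 3
gcd(3, 141): 141 = 47·3 + 0 → 3
gcd(3, 465): 465 = 155·3 + 0 → 3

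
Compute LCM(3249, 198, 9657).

3249 = 3² · 19²; 198 = 2 · 3² · 11; 9657 = 3² · 29 · 37
lcm takes max exponent of each prime: 2 · 3² · 11 · 19² · 29 · 37 = 76695894

76695894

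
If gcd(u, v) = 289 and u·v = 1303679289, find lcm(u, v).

4511001

For any two positive integers, gcd × lcm equals their product. Hence lcm = 1303679289 / 289 = 4511001.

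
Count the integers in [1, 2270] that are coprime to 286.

953

286 = 2·11·13. Inclusion–exclusion on these primes:
2270 − ⌊2270/2⌋ − ⌊2270/11⌋ − ⌊2270/13⌋ + ⌊2270/22⌋ + ⌊2270/26⌋ + ⌊2270/143⌋ − ⌊2270/286⌋ = 953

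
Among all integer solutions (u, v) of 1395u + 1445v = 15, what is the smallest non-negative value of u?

Reduce mod 1445: 1395u ≡ 15 (mod 1445). With g = gcd(1395, 1445) = 5 dividing 15, divide through: 279u ≡ 3 (mod 289).
Since gcd(279, 289) = 1, u ≡ 3·(279)⁻¹ ≡ 202 (mod 289). Smallest non-negative: 202.

202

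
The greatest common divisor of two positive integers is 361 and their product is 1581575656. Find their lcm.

Since gcd(u,v)·lcm(u,v) = uv, lcm = 1581575656/361 = 4381096.

4381096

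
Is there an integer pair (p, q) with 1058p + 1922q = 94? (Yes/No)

Yes

gcd(1058, 1922): 1922 = 1·1058 + 864; 1058 = 1·864 + 194; 864 = 4·194 + 88; 194 = 2·88 + 18; 88 = 4·18 + 16; 18 = 1·16 + 2; 16 = 8·2 + 0 → 2
2 divides 94, so a solution exists.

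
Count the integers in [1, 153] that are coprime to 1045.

105

Prime factors of 1045: 5, 11, 19. Count integers ≤ 153 divisible by none of them.
By inclusion–exclusion: 153 − ⌊153/5⌋ − ⌊153/11⌋ − ⌊153/19⌋ + ⌊153/55⌋ + ⌊153/95⌋ + ⌊153/209⌋ − ⌊153/1045⌋ = 105.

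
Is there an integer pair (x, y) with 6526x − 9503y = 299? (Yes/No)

gcd(6526, 9503): 9503 = 1·6526 + 2977; 6526 = 2·2977 + 572; 2977 = 5·572 + 117; 572 = 4·117 + 104; 117 = 1·104 + 13; 104 = 8·13 + 0 → 13
13 divides 299, so a solution exists.

Yes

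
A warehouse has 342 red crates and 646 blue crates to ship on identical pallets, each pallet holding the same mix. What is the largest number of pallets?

Euclid: 646 = 1·342 + 304; 342 = 1·304 + 38; 304 = 8·38 + 0. Last nonzero remainder: 38.

38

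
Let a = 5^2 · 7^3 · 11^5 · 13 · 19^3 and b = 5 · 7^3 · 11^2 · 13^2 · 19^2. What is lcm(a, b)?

max exponent per prime: 5^2 · 7^3 · 11^5 · 13^2 · 19^3 = 1600829437782575

1600829437782575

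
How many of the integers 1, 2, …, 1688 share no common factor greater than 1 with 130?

Prime factors of 130: 2, 5, 13. Count integers ≤ 1688 divisible by none of them.
By inclusion–exclusion: 1688 − ⌊1688/2⌋ − ⌊1688/5⌋ − ⌊1688/13⌋ + ⌊1688/10⌋ + ⌊1688/26⌋ + ⌊1688/65⌋ − ⌊1688/130⌋ = 623.

623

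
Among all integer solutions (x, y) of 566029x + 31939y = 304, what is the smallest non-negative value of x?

gcd(566029, 31939) = 19 (Euclid: 566029 = 17·31939 + 23066; 31939 = 1·23066 + 8873; 23066 = 2·8873 + 5320; 8873 = 1·5320 + 3553; 5320 = 1·3553 + 1767; 3553 = 2·1767 + 19; 1767 = 93·19 + 0), and 19 | 304.
Extended Euclid: 566029·(-18) + 31939·(319) = 19. Scale by 16: x₀ = -288.
General solution x = x₀ + 1681t; reducing mod 1681 gives x = 1393 (and y = -24687).

1393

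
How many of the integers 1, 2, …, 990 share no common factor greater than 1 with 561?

565

Prime factors of 561: 3, 11, 17. Count integers ≤ 990 divisible by none of them.
By inclusion–exclusion: 990 − ⌊990/3⌋ − ⌊990/11⌋ − ⌊990/17⌋ + ⌊990/33⌋ + ⌊990/51⌋ + ⌊990/187⌋ − ⌊990/561⌋ = 565.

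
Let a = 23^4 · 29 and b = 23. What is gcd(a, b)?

23

min exponent per shared prime: 23 = 23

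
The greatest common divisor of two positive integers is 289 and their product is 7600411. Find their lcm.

26299

gcd·lcm = product, so lcm = 7600411/289 = 26299.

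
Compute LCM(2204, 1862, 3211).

18251324

2204 = 2² · 19 · 29; 1862 = 2 · 7² · 19; 3211 = 13² · 19
lcm takes max exponent of each prime: 2² · 7² · 13² · 19 · 29 = 18251324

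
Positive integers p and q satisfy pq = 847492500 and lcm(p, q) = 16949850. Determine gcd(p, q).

50

From gcd × lcm = pq: gcd = 847492500 / 16949850 = 50.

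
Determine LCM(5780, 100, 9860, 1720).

72076600

5780 = 2² · 5 · 17²; 100 = 2² · 5²; 9860 = 2² · 5 · 17 · 29; 1720 = 2³ · 5 · 43
lcm takes max exponent of each prime: 2³ · 5² · 17² · 29 · 43 = 72076600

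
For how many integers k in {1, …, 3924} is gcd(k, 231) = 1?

231 = 3·7·11. Inclusion–exclusion on these primes:
3924 − ⌊3924/3⌋ − ⌊3924/7⌋ − ⌊3924/11⌋ + ⌊3924/21⌋ + ⌊3924/33⌋ + ⌊3924/77⌋ − ⌊3924/231⌋ = 2038

2038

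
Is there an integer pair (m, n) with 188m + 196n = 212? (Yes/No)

gcd(188, 196): 196 = 1·188 + 8; 188 = 23·8 + 4; 8 = 2·4 + 0 → 4
4 divides 212, so a solution exists.

Yes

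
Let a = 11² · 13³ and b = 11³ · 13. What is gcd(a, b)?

min exponent per shared prime: 11² · 13 = 1573

1573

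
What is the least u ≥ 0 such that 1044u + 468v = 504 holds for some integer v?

9

Euclid: 1044 = 2·468 + 108; 468 = 4·108 + 36; 108 = 3·36 + 0 → gcd = 36; 504 = 36·14.
Back-substitution yields 1044·(-4) + 468·(9) = 36, so one solution is u = -4·14 = -56, v = 9·14 = 126.
Solutions in u differ by 468/36 = 13; the one in [0, 13) is -56 mod 13 = 9.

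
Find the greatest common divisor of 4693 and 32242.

Euclid: 32242 = 6·4693 + 4084; 4693 = 1·4084 + 609; 4084 = 6·609 + 430; 609 = 1·430 + 179; 430 = 2·179 + 72; 179 = 2·72 + 35; 72 = 2·35 + 2; 35 = 17·2 + 1; 2 = 2·1 + 0. Last nonzero remainder: 1.

1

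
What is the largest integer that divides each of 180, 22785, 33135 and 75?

gcd(180, 22785): 22785 = 126·180 + 105; 180 = 1·105 + 75; 105 = 1·75 + 30; 75 = 2·30 + 15; 30 = 2·15 + 0 → 15
gcd(15, 33135): 33135 = 2209·15 + 0 → 15
gcd(15, 75): 75 = 5·15 + 0 → 15

15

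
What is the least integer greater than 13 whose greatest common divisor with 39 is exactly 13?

26

gcd(a, 39) = 13 forces 13 | a; write a = 13s. Then gcd(13s, 13·3) = 13·gcd(s, 3), so need gcd(s, 3) = 1.
13s > 13 gives s ≥ 2. The least s ≥ 2 coprime to 3 is 2, so a = 13·2 = 26.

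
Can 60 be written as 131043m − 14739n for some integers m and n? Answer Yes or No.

Yes

By Bézout, 131043m − 14739n = 60 has integer solutions iff gcd(131043, 14739) | 60.
Euclid: 131043 = 8·14739 + 13131; 14739 = 1·13131 + 1608; 13131 = 8·1608 + 267; 1608 = 6·267 + 6; 267 = 44·6 + 3; 6 = 2·3 + 0. gcd = 3; 60 mod 3 = 0. Yes.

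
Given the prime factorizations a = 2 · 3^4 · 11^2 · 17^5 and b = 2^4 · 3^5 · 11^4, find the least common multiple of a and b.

max exponent per prime: 2^4 · 3^5 · 11^4 · 17^5 = 80824235198256

80824235198256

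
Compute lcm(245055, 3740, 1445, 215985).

14114187780

245055 = 3 · 5 · 17 · 31²; 3740 = 2² · 5 · 11 · 17; 1445 = 5 · 17²; 215985 = 3 · 5 · 7 · 11² · 17
lcm takes max exponent of each prime: 2² · 3 · 5 · 7 · 11² · 17² · 31² = 14114187780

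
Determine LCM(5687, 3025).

gcd first: 5687 = 1·3025 + 2662; 3025 = 1·2662 + 363; 2662 = 7·363 + 121; 363 = 3·121 + 0 → gcd = 121
lcm = 5687·3025/gcd = 17203175/121 = 142175

142175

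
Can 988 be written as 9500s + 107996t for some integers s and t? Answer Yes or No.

Yes

By Bézout, 9500s + 107996t = 988 has integer solutions iff gcd(9500, 107996) | 988.
Euclid: 107996 = 11·9500 + 3496; 9500 = 2·3496 + 2508; 3496 = 1·2508 + 988; 2508 = 2·988 + 532; 988 = 1·532 + 456; 532 = 1·456 + 76; 456 = 6·76 + 0. gcd = 76; 988 mod 76 = 0. Yes.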